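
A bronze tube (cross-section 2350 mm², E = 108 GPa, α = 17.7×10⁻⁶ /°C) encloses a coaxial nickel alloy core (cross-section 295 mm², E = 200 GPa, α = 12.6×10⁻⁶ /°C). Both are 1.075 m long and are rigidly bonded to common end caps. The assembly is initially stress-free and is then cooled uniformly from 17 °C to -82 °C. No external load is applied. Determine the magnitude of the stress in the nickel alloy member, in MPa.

The bronze has the larger α, so on cooling it would change length more than the nickel alloy if both were free. The rigid plates force a common final length, so the bronze is put into tension and the nickel alloy into compression, with equal and opposite forces P (no external load).
Setting the final lengths equal and cancelling L: (α₁ − α₂)ΔT = P/(A₁E₁) + P/(A₂E₂).
|α₁ − α₂|·ΔT = 5.1×10⁻⁶ × 99 = 0.0005049.
1/(A₁E₁) + 1/(A₂E₂) = 1/(2350×108×10³) + 1/(295×200×10³) = 2.089×10⁻⁸ N⁻¹.
P = 0.0005049 / 2.089×10⁻⁸ = 24170 N = 24.17 kN.
σ_{nickel alloy} = P/A₂ = 24170/295 = 81.93 MPa, compressive.

σ ≈ 81.9 MPa (compressive)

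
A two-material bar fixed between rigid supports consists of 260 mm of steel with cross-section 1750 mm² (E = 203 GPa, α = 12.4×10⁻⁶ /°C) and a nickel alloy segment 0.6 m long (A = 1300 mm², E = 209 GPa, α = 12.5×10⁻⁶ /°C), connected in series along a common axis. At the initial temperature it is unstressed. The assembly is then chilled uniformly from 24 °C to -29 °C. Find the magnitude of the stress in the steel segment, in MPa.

σ ≈ 110 MPa (tensile)

If the supports were absent, the total length change would be Σ αᵢΔT Lᵢ = 12.4×10⁻⁶×53×260 + 12.5×10⁻⁶×53×600 = 0.5684 mm.
The rigid supports impose zero overall length change; the single axial force P common to all segments must satisfy P Σ Lᵢ/(AᵢEᵢ) = δ_free.
The series flexibility is Σ Lᵢ/(AᵢEᵢ) = 260/(1750×203×10³) + 600/(1300×209×10³) = 2.94×10⁻⁶ mm/N.
So P = 0.5684 / 2.94×10⁻⁶ = 193.3 kN, tensile.
σ_{steel} = P / A = 193300 / 1750 = 110.5 MPa.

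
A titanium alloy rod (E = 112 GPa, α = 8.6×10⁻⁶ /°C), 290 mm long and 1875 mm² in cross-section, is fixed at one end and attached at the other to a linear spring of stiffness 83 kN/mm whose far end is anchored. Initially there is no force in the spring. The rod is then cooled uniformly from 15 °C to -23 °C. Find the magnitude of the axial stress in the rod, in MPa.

σ ≈ 3.76 MPa (tensile)

Free thermal contraction: δ_free = αΔT L = 8.6×10⁻⁶ × 38 × 290 = 0.09477 mm.
Let P be the tensile force in the spring. The rod extends elastically by PL/(AE) and the spring stretches by P/k; together these equal δ_free.
So P = δ_free / [L/(AE) + 1/k] = 0.09477 / [ 290/(1875×112×10³) + 1/(83×10³) ].
P = 0.09477 / 1.343×10⁻⁵ = 7057 N.
σ = P/A = 7057/1875 = 3.764 MPa.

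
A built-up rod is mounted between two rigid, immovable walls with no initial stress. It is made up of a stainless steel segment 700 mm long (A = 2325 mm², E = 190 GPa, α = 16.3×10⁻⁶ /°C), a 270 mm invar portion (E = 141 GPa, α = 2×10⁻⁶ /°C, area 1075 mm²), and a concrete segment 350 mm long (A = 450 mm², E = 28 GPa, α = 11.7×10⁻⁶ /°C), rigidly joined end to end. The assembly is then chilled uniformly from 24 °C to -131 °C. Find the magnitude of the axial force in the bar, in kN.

If the supports were absent, the total length change would be Σ αᵢΔT Lᵢ = 16.3×10⁻⁶×155×700 + 2×10⁻⁶×155×270 + 11.7×10⁻⁶×155×350 = 2.487 mm.
The walls prevent any net length change, so an axial force P (same in every segment) develops. Compatibility: P · Σ Lᵢ/(AᵢEᵢ) = δ_free.
The series flexibility is Σ Lᵢ/(AᵢEᵢ) = 700/(2325×190×10³) + 270/(1075×141×10³) + 350/(450×28×10³) = 3.114×10⁻⁵ mm/N.
Hence P = δ_free / Σ(L/AE) = 2.487/3.114×10⁻⁵ = 79.85 kN (tensile).

P ≈ 79.9 kN (tensile)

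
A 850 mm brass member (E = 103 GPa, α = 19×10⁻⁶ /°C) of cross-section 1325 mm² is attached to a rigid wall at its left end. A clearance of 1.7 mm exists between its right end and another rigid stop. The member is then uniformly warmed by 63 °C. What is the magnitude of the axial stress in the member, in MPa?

Unrestrained expansion: δ_free = αΔT L = 19×10⁻⁶ × 63 × 850 = 1.017 mm.
This is smaller than the 1.7 mm clearance, so the member expands freely without reaching the stop — the stress is zero.

σ ≈ 0 MPa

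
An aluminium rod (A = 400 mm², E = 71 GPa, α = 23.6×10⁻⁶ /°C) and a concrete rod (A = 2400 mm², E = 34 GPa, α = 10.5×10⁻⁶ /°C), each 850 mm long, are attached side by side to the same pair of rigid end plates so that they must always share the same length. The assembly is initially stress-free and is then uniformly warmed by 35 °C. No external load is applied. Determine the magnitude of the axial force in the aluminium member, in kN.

P ≈ 9.66 kN (compressive in the aluminium)

Both members must finish at the same length. With the larger α, the aluminium tends to over-expand; the plates restrain it, putting the aluminium in compression and the concrete in tension. With no external load the two internal forces are equal and opposite, magnitude P.
Equating the net (thermal + elastic) strains gives |α₁ − α₂|·ΔT = P·[1/(A₁E₁) + 1/(A₂E₂)].
|α₁ − α₂|·ΔT = 13.1×10⁻⁶ × 35 = 0.0004585.
1/(A₁E₁) + 1/(A₂E₂) = 1/(400×71×10³) + 1/(2400×34×10³) = 4.747×10⁻⁸ N⁻¹.
P = 0.0004585 / 4.747×10⁻⁸ = 9660 N = 9.66 kN.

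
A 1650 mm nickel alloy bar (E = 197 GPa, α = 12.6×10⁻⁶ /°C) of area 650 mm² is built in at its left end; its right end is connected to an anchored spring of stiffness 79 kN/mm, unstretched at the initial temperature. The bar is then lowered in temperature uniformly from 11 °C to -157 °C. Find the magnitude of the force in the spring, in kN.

Free thermal contraction: δ_free = αΔT L = 12.6×10⁻⁶ × 168 × 1650 = 3.493 mm.
Let P be the tensile force in the spring. The bar extends elastically by PL/(AE) and the spring stretches by P/k; together these equal δ_free.
So P = δ_free / [L/(AE) + 1/k] = 3.493 / [ 1650/(650×197×10³) + 1/(79×10³) ].
P = 3.493 / 2.554×10⁻⁵ = 136700 N.

P ≈ 137 kN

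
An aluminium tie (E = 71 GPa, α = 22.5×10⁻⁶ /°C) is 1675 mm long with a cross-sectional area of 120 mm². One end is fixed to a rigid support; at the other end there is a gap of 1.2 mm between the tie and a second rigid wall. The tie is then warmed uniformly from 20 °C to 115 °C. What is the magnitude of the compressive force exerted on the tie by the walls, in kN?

If the wall were absent the tie would grow by αΔT L = 22.5×10⁻⁶ × 95 × 1675 = 3.58 mm.
The gap closes (δ_free > 1.2 mm) and the wall then resists a further 3.58 − 1.2 = 2.38 mm of expansion.
That suppressed elongation corresponds to σ = E·Δ/L = 71×10³ × 2.38/1675 = 100.9 MPa.
P = σA = 100.9 × 120 = 12.11 kN.

P ≈ 12.1 kN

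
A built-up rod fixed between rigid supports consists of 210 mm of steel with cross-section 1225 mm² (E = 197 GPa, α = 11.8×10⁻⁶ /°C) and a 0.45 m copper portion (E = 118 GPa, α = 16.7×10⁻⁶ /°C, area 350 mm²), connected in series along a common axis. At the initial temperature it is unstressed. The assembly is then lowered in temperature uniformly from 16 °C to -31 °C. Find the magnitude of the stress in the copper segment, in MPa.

If the supports were absent, the total length change would be Σ αᵢΔT Lᵢ = 11.8×10⁻⁶×47×210 + 16.7×10⁻⁶×47×450 = 0.4697 mm.
Since the ends are fixed, an axial force P builds up, equal in every segment, with P · Σ Lᵢ/(AᵢEᵢ) = δ_free.
The series flexibility is Σ Lᵢ/(AᵢEᵢ) = 210/(1225×197×10³) + 450/(350×118×10³) = 1.177×10⁻⁵ mm/N.
So P = 0.4697 / 1.177×10⁻⁵ = 39.92 kN, tensile.
σ_{copper} = P / A = 39920 / 350 = 114 MPa.

σ ≈ 114 MPa (tensile)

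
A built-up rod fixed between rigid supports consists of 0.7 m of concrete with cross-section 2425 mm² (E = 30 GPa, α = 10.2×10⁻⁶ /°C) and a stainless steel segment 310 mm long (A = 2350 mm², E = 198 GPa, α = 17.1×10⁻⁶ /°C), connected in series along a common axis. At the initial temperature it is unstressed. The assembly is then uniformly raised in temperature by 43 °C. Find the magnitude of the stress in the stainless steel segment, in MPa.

σ ≈ 22.1 MPa (compressive)

Free thermal expansion of the whole bar: Σ αᵢΔT Lᵢ = 10.2×10⁻⁶×43×700 + 17.1×10⁻⁶×43×310 = 0.535 mm.
Since the ends are fixed, an axial force P builds up, equal in every segment, with P · Σ Lᵢ/(AᵢEᵢ) = δ_free.
The series flexibility is Σ Lᵢ/(AᵢEᵢ) = 700/(2425×30×10³) + 310/(2350×198×10³) = 1.029×10⁻⁵ mm/N.
So P = 0.535 / 1.029×10⁻⁵ = 52 kN, compressive.
σ_{stainless steel} = P / A = 52000 / 2350 = 22.13 MPa.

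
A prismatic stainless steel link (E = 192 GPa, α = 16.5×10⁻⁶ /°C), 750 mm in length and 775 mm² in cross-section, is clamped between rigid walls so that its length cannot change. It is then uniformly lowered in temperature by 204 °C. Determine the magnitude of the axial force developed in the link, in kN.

P ≈ 501 kN (tensile)

Full restraint means ε = 0, so the stress is σ = EαΔT = 192×10³ × 16.5×10⁻⁶ × 204 = 646.3 MPa.
Then P = σA = 646.3 × 775 mm² = 500.9 kN, tensile.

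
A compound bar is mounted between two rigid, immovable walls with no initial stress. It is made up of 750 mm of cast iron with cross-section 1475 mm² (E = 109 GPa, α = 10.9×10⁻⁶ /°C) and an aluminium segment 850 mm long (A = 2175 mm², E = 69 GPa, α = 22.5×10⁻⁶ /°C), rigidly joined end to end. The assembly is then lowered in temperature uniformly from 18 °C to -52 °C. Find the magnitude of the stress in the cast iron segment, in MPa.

With the walls removed the bar would change length by δ_free = Σ αᵢΔT Lᵢ = 10.9×10⁻⁶×70×750 + 22.5×10⁻⁶×70×850 = 1.911 mm.
The rigid supports impose zero overall length change; the single axial force P common to all segments must satisfy P Σ Lᵢ/(AᵢEᵢ) = δ_free.
The series flexibility is Σ Lᵢ/(AᵢEᵢ) = 750/(1475×109×10³) + 850/(2175×69×10³) = 1.033×10⁻⁵ mm/N.
Hence P = δ_free / Σ(L/AE) = 1.911/1.033×10⁻⁵ = 185 kN (tensile).
σ_{cast iron} = P / A = 185000 / 1475 = 125.4 MPa.

σ ≈ 125 MPa (tensile)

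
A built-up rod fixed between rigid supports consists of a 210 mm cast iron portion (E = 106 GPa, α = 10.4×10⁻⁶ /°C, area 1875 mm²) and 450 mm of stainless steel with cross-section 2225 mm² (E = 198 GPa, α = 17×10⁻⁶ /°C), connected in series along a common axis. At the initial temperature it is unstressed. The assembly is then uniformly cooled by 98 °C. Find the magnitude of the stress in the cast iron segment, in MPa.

Free thermal contraction of the whole bar: Σ αᵢΔT Lᵢ = 10.4×10⁻⁶×98×210 + 17×10⁻⁶×98×450 = 0.9637 mm.
The walls prevent any net length change, so an axial force P (same in every segment) develops. Compatibility: P · Σ Lᵢ/(AᵢEᵢ) = δ_free.
The series flexibility is Σ Lᵢ/(AᵢEᵢ) = 210/(1875×106×10³) + 450/(2225×198×10³) = 2.078×10⁻⁶ mm/N.
So P = 0.9637 / 2.078×10⁻⁶ = 463.8 kN, tensile.
σ_{cast iron} = P / A = 463800 / 1875 = 247.3 MPa.

σ ≈ 247 MPa (tensile)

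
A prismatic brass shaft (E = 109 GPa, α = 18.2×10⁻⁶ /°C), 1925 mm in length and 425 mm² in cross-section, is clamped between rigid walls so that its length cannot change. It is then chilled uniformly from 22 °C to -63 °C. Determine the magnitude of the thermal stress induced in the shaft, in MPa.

σ ≈ 169 MPa (tensile)

The supports are rigid, so the total axial strain is zero. The restrained thermal strain is ε = αΔT = 18.2×10⁻⁶ × 85 = 1547×10⁻⁶.
The stress required to suppress this strain is σ = Eε = 109×10³ × 1547×10⁻⁶ = 168.6 MPa, tensile since the shaft is trying to contract.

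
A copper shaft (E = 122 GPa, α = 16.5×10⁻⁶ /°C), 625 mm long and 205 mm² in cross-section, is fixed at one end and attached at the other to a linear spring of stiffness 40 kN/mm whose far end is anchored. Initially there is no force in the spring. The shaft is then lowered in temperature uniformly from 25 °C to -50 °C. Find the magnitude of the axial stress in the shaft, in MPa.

The unrestrained thermal change is αΔT L = 16.5×10⁻⁶ × 75 × 625 = 0.7734 mm.
Let P be the tensile force in the spring. The shaft extends elastically by PL/(AE) and the spring stretches by P/k; together these equal δ_free.
P [ L/(AE) + 1/k ] = δ_free → P [ 625/(205×122×10³) + 1/(40×10³) ] = 0.7734.
P = 0.7734 / 4.999×10⁻⁵ = 15470 N.
σ = P/A = 15470/205 = 75.47 MPa.

σ ≈ 75.5 MPa (tensile)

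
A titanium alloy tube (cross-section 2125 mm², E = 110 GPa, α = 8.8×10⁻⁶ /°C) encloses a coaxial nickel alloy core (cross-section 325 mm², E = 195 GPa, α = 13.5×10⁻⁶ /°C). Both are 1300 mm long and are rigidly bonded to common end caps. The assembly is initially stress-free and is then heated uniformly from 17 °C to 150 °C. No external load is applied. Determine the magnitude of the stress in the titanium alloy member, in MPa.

σ ≈ 14.7 MPa (tensile)

The nickel alloy has the larger α, so on heating it would change length more than the titanium alloy if both were free. The rigid plates force a common final length, so the nickel alloy is put into compression and the titanium alloy into tension, with equal and opposite forces P (no external load).
Compatibility of the two members (thermal + elastic change equal): (α₁ − α₂)ΔT = P·[1/(A₁E₁) + 1/(A₂E₂)].
|α₁ − α₂|·ΔT = 4.7×10⁻⁶ × 133 = 0.0006251.
1/(A₁E₁) + 1/(A₂E₂) = 1/(2125×110×10³) + 1/(325×195×10³) = 2.006×10⁻⁸ N⁻¹.
P = 0.0006251 / 2.006×10⁻⁸ = 31170 N = 31.17 kN.
σ_{titanium alloy} = P/A₁ = 31170/2125 = 14.67 MPa, tensile.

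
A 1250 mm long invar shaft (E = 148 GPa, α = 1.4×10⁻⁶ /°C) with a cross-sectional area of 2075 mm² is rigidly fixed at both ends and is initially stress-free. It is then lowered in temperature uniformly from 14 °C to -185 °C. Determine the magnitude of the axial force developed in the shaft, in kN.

Full restraint means ε = 0, so the stress is σ = EαΔT = 148×10³ × 1.4×10⁻⁶ × 199 = 41.23 MPa.
P = AEαΔT = 2075 × 148×10³ × 1.4×10⁻⁶ × 199 = 85.56 kN (tensile).

P ≈ 85.6 kN (tensile)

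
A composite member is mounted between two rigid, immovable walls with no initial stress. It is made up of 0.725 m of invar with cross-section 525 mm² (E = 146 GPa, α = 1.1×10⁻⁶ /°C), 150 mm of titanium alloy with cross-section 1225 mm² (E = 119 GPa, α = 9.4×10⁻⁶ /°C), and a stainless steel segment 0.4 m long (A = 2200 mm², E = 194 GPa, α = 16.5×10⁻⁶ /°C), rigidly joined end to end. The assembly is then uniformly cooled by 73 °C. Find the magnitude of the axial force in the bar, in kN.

P ≈ 56.3 kN (tensile)

Free thermal contraction of the whole bar: Σ αᵢΔT Lᵢ = 1.1×10⁻⁶×73×725 + 9.4×10⁻⁶×73×150 + 16.5×10⁻⁶×73×400 = 0.6429 mm.
The walls prevent any net length change, so an axial force P (same in every segment) develops. Compatibility: P · Σ Lᵢ/(AᵢEᵢ) = δ_free.
Σ Lᵢ/(AᵢEᵢ) = 725/(525×146×10³) + 150/(1225×119×10³) + 400/(2200×194×10³) = 1.142×10⁻⁵ mm/N.
Hence P = δ_free / Σ(L/AE) = 0.6429/1.142×10⁻⁵ = 56.28 kN (tensile).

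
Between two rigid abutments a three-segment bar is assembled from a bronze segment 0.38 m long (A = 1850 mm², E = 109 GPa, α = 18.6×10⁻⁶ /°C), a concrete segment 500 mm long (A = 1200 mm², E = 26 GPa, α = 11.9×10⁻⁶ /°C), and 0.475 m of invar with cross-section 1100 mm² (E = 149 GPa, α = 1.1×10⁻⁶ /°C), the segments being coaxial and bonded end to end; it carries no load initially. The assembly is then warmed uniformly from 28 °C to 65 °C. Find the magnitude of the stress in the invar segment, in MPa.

If the supports were absent, the total length change would be Σ αᵢΔT Lᵢ = 18.6×10⁻⁶×37×380 + 11.9×10⁻⁶×37×500 + 1.1×10⁻⁶×37×475 = 0.501 mm.
The rigid supports impose zero overall length change; the single axial force P common to all segments must satisfy P Σ Lᵢ/(AᵢEᵢ) = δ_free.
The series flexibility is Σ Lᵢ/(AᵢEᵢ) = 380/(1850×109×10³) + 500/(1200×26×10³) + 475/(1100×149×10³) = 2.081×10⁻⁵ mm/N.
Hence P = δ_free / Σ(L/AE) = 0.501/2.081×10⁻⁵ = 24.08 kN (compressive).
σ_{invar} = P / A = 24080 / 1100 = 21.89 MPa.

σ ≈ 21.9 MPa (compressive)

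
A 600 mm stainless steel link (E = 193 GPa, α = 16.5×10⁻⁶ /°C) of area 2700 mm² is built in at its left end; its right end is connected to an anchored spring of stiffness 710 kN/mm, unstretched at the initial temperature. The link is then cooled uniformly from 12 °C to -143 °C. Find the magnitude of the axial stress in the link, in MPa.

Free thermal contraction: δ_free = αΔT L = 16.5×10⁻⁶ × 155 × 600 = 1.534 mm.
Let P be the tensile force in the spring. The link extends elastically by PL/(AE) and the spring stretches by P/k; together these equal δ_free.
So P = δ_free / [L/(AE) + 1/k] = 1.534 / [ 600/(2700×193×10³) + 1/(710×10³) ].
P = 1.534 / 2.56×10⁻⁶ = 599400 N.
σ = P/A = 599400/2700 = 222 MPa.

σ ≈ 222 MPa (tensile)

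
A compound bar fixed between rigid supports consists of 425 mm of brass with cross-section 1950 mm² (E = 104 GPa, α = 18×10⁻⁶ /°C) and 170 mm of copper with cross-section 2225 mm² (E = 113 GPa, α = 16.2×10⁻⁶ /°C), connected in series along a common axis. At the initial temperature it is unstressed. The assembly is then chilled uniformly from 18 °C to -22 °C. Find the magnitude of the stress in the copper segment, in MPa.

Free thermal contraction of the whole bar: Σ αᵢΔT Lᵢ = 18×10⁻⁶×40×425 + 16.2×10⁻⁶×40×170 = 0.4162 mm.
The walls prevent any net length change, so an axial force P (same in every segment) develops. Compatibility: P · Σ Lᵢ/(AᵢEᵢ) = δ_free.
The series flexibility is Σ Lᵢ/(AᵢEᵢ) = 425/(1950×104×10³) + 170/(2225×113×10³) = 2.772×10⁻⁶ mm/N.
P = 0.4162 / 2.772×10⁻⁶ = 150100 N = 150.1 kN, tensile.
σ_{copper} = P / A = 150100 / 2225 = 67.48 MPa.

σ ≈ 67.5 MPa (tensile)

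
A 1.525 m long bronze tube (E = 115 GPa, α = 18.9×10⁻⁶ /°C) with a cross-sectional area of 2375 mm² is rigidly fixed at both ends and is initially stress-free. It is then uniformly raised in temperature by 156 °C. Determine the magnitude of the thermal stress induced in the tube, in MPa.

σ ≈ 339 MPa (compressive)

The supports are rigid, so the total axial strain is zero. The restrained thermal strain is ε = αΔT = 18.9×10⁻⁶ × 156 = 2948.4×10⁻⁶.
The stress required to suppress this strain is σ = Eε = 115×10³ × 2948.4×10⁻⁶ = 339.1 MPa, compressive since the tube is trying to expand.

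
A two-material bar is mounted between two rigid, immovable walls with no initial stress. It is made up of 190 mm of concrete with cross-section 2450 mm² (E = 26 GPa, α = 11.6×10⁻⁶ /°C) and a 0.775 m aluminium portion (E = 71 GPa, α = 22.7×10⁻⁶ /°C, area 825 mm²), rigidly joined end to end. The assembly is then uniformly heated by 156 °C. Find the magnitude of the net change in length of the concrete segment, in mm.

|ΔL| ≈ 0.224 mm

If the supports were absent, the total length change would be Σ αᵢΔT Lᵢ = 11.6×10⁻⁶×156×190 + 22.7×10⁻⁶×156×775 = 3.088 mm.
Since the ends are fixed, an axial force P builds up, equal in every segment, with P · Σ Lᵢ/(AᵢEᵢ) = δ_free.
Σ Lᵢ/(AᵢEᵢ) = 190/(2450×26×10³) + 775/(825×71×10³) = 1.621×10⁻⁵ mm/N.
P = 3.088 / 1.621×10⁻⁵ = 190500 N = 190.5 kN, compressive.
For the concrete segment, free thermal change = 11.6×10⁻⁶×156×190 = 0.3438 mm and elastic change from P = 190500×190/(2450×26×10³) = 0.5681 mm; these oppose, so the net change is 0.224 mm (segment shortens).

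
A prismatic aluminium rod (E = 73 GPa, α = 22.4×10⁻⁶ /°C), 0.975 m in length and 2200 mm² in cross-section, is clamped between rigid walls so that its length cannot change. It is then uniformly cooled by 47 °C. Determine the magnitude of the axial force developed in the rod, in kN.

P ≈ 169 kN (tensile)

The ends cannot move, so σ = EαΔT = 73×10³ × 22.4×10⁻⁶ × 47 = 76.85 MPa.
Axial force P = σA = 76.85 × 2200 = 169100 N = 169.1 kN, tensile.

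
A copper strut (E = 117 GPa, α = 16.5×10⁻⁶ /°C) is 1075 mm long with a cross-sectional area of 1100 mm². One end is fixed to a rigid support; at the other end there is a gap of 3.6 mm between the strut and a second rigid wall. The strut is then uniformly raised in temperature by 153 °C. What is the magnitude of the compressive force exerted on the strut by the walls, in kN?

P ≈ 0 kN

If the wall were absent the strut would grow by αΔT L = 16.5×10⁻⁶ × 153 × 1075 = 2.714 mm.
Since δ_free = 2.71 mm is less than the 3.6 mm gap, the strut never touches the wall. No axial force develops.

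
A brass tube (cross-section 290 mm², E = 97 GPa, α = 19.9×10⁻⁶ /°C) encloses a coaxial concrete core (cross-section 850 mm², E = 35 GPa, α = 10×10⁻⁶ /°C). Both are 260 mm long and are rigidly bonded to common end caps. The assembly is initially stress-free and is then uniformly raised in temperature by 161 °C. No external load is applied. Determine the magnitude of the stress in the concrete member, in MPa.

σ ≈ 27.1 MPa (tensile)

Both members must finish at the same length. With the larger α, the brass tends to over-expand; the plates restrain it, putting the brass in compression and the concrete in tension. With no external load the two internal forces are equal and opposite, magnitude P.
Setting the final lengths equal and cancelling L: (α₁ − α₂)ΔT = P/(A₁E₁) + P/(A₂E₂).
|α₁ − α₂|·ΔT = 9.9×10⁻⁶ × 161 = 0.001594.
1/(A₁E₁) + 1/(A₂E₂) = 1/(290×97×10³) + 1/(850×35×10³) = 6.916×10⁻⁸ N⁻¹.
So P = 0.001594 / 6.916×10⁻⁸ = 23.05 kN.
σ_{concrete} = P/A₂ = 23050/850 = 27.11 MPa, tensile.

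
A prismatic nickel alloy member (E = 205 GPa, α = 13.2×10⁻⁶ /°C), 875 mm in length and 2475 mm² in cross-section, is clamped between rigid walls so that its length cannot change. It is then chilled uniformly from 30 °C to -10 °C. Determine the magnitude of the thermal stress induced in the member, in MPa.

σ ≈ 108 MPa (tensile)

Because both ends are immovable the net strain is zero, and the suppressed thermal strain is αΔT = 13.2×10⁻⁶ × 40 = 528×10⁻⁶.
The stress required to suppress this strain is σ = Eε = 205×10³ × 528×10⁻⁶ = 108.2 MPa, tensile since the member is trying to contract.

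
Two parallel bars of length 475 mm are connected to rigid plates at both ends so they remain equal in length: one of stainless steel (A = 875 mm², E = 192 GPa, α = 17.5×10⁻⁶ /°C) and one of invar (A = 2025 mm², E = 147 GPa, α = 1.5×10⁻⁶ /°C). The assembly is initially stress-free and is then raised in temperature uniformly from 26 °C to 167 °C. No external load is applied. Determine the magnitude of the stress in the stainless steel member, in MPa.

Equilibrium of a rigid end plate with no external load gives equal and opposite internal forces ±P in the two members. Since α_{stainless steel} > α_{invar}, heating drives the stainless steel into compression and the invar into tension.
Compatibility of the two members (thermal + elastic change equal): (α₁ − α₂)ΔT = P·[1/(A₁E₁) + 1/(A₂E₂)].
|α₁ − α₂|·ΔT = 16×10⁻⁶ × 141 = 0.002256.
1/(A₁E₁) + 1/(A₂E₂) = 1/(875×192×10³) + 1/(2025×147×10³) = 9.312×10⁻⁹ N⁻¹.
P = 0.002256 / 9.312×10⁻⁹ = 242300 N = 242.3 kN.
σ_{stainless steel} = P/A₁ = 242300/875 = 276.9 MPa, compressive.

σ ≈ 277 MPa (compressive)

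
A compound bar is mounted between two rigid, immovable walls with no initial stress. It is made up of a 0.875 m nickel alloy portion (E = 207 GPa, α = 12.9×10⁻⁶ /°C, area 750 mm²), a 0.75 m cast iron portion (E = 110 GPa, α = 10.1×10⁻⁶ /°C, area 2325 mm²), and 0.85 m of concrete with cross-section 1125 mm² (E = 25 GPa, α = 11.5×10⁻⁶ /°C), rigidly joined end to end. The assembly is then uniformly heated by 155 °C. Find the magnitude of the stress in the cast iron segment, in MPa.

With the walls removed the bar would change length by δ_free = Σ αᵢΔT Lᵢ = 12.9×10⁻⁶×155×875 + 10.1×10⁻⁶×155×750 + 11.5×10⁻⁶×155×850 = 4.439 mm.
Since the ends are fixed, an axial force P builds up, equal in every segment, with P · Σ Lᵢ/(AᵢEᵢ) = δ_free.
Σ Lᵢ/(AᵢEᵢ) = 875/(750×207×10³) + 750/(2325×110×10³) + 850/(1125×25×10³) = 3.879×10⁻⁵ mm/N.
P = 4.439 / 3.879×10⁻⁵ = 114400 N = 114.4 kN, compressive.
σ_{cast iron} = P / A = 114400 / 2325 = 49.22 MPa.

σ ≈ 49.2 MPa (compressive)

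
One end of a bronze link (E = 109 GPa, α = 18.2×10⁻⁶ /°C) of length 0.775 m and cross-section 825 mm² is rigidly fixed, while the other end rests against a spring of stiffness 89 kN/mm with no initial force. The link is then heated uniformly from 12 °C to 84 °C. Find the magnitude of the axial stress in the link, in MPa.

σ ≈ 62 MPa (compressive)

The unrestrained thermal change is αΔT L = 18.2×10⁻⁶ × 72 × 775 = 1.016 mm.
Let P be the compressive force at the spring. The link shortens elastically by PL/(AE) and the spring compresses by P/k; together these equal δ_free.
P [ L/(AE) + 1/k ] = δ_free → P [ 775/(825×109×10³) + 1/(89×10³) ] = 1.016.
P = 1.016 / 1.985×10⁻⁵ = 51150 N.
σ = P/A = 51150/825 = 62 MPa.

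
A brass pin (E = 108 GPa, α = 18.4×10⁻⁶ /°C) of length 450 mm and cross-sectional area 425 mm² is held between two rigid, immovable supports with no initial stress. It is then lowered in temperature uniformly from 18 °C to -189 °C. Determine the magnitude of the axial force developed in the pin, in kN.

The ends cannot move, so σ = EαΔT = 108×10³ × 18.4×10⁻⁶ × 207 = 411.4 MPa.
P = AEαΔT = 425 × 108×10³ × 18.4×10⁻⁶ × 207 = 174.8 kN (tensile).

P ≈ 175 kN (tensile)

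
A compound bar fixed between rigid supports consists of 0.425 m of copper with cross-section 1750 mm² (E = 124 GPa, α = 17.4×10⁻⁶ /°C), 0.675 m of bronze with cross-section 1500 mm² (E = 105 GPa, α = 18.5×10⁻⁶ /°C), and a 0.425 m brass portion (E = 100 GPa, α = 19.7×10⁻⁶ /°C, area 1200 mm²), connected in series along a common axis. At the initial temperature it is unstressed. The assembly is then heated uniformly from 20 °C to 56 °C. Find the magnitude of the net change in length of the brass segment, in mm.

|ΔL| ≈ 0.0667 mm

Free thermal expansion of the whole bar: Σ αᵢΔT Lᵢ = 17.4×10⁻⁶×36×425 + 18.5×10⁻⁶×36×675 + 19.7×10⁻⁶×36×425 = 1.017 mm.
Since the ends are fixed, an axial force P builds up, equal in every segment, with P · Σ Lᵢ/(AᵢEᵢ) = δ_free.
Σ Lᵢ/(AᵢEᵢ) = 425/(1750×124×10³) + 675/(1500×105×10³) + 425/(1200×100×10³) = 9.786×10⁻⁶ mm/N.
P = 1.017 / 9.786×10⁻⁶ = 103900 N = 103.9 kN, compressive.
For the brass segment, free thermal change = 19.7×10⁻⁶×36×425 = 0.3014 mm and elastic change from P = 103900×425/(1200×100×10³) = 0.3681 mm; these oppose, so the net change is 0.0667 mm (segment shortens).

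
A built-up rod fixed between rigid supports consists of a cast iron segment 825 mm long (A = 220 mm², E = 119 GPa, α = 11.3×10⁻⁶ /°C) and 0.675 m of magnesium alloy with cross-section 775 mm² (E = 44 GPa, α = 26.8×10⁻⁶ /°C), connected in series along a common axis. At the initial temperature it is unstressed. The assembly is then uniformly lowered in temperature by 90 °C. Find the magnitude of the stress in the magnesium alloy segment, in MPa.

With the walls removed the bar would change length by δ_free = Σ αᵢΔT Lᵢ = 11.3×10⁻⁶×90×825 + 26.8×10⁻⁶×90×675 = 2.467 mm.
The rigid supports impose zero overall length change; the single axial force P common to all segments must satisfy P Σ Lᵢ/(AᵢEᵢ) = δ_free.
Σ Lᵢ/(AᵢEᵢ) = 825/(220×119×10³) + 675/(775×44×10³) = 5.131×10⁻⁵ mm/N.
Hence P = δ_free / Σ(L/AE) = 2.467/5.131×10⁻⁵ = 48.09 kN (tensile).
σ_{magnesium alloy} = P / A = 48090 / 775 = 62.05 MPa.

σ ≈ 62 MPa (tensile)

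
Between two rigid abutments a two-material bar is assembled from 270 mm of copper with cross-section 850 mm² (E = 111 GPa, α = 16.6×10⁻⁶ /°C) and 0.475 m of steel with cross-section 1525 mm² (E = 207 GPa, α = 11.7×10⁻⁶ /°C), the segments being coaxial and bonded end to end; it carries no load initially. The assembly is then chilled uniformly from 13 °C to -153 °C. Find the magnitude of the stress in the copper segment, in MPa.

If the supports were absent, the total length change would be Σ αᵢΔT Lᵢ = 16.6×10⁻⁶×166×270 + 11.7×10⁻⁶×166×475 = 1.667 mm.
Since the ends are fixed, an axial force P builds up, equal in every segment, with P · Σ Lᵢ/(AᵢEᵢ) = δ_free.
Σ Lᵢ/(AᵢEᵢ) = 270/(850×111×10³) + 475/(1525×207×10³) = 4.366×10⁻⁶ mm/N.
P = 1.667 / 4.366×10⁻⁶ = 381700 N = 381.7 kN, tensile.
σ_{copper} = P / A = 381700 / 850 = 449 MPa.

σ ≈ 449 MPa (tensile)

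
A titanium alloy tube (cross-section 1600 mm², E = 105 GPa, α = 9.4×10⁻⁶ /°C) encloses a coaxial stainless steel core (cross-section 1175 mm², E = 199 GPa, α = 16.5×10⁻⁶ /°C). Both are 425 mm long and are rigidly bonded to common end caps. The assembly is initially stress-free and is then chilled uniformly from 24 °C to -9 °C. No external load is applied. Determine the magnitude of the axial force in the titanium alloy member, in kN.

The stainless steel has the larger α, so on cooling it would change length more than the titanium alloy if both were free. The rigid plates force a common final length, so the stainless steel is put into tension and the titanium alloy into compression, with equal and opposite forces P (no external load).
Equating the net (thermal + elastic) strains gives |α₁ − α₂|·ΔT = P·[1/(A₁E₁) + 1/(A₂E₂)].
|α₁ − α₂|·ΔT = 7.1×10⁻⁶ × 33 = 0.0002343.
1/(A₁E₁) + 1/(A₂E₂) = 1/(1600×105×10³) + 1/(1175×199×10³) = 1.023×10⁻⁸ N⁻¹.
So P = 0.0002343 / 1.023×10⁻⁸ = 22.91 kN.

P ≈ 22.9 kN (compressive in the titanium alloy)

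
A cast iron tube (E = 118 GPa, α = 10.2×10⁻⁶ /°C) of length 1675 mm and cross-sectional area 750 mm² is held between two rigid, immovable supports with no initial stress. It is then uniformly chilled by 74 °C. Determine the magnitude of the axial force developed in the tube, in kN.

P ≈ 66.8 kN (tensile)

With zero net strain, σ = E·αΔT = 118 GPa × 10.2×10⁻⁶ × 74 = 89.07 MPa.
Then P = σA = 89.07 × 750 mm² = 66.8 kN, tensile.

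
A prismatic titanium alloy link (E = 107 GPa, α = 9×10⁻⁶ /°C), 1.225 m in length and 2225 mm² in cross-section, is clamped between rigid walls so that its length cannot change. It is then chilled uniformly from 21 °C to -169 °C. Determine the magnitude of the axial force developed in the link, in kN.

P ≈ 407 kN (tensile)

Full restraint means ε = 0, so the stress is σ = EαΔT = 107×10³ × 9×10⁻⁶ × 190 = 183 MPa.
Then P = σA = 183 × 2225 mm² = 407.1 kN, tensile.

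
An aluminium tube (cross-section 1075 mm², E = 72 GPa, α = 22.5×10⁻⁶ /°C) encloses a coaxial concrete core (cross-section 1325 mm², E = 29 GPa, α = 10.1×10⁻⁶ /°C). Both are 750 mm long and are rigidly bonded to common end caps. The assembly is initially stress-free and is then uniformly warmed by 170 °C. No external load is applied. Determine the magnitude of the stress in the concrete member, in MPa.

σ ≈ 40.9 MPa (tensile)

Both members must finish at the same length. With the larger α, the aluminium tends to over-expand; the plates restrain it, putting the aluminium in compression and the concrete in tension. With no external load the two internal forces are equal and opposite, magnitude P.
Equating the net (thermal + elastic) strains gives |α₁ − α₂|·ΔT = P·[1/(A₁E₁) + 1/(A₂E₂)].
|α₁ − α₂|·ΔT = 12.4×10⁻⁶ × 170 = 0.002108.
1/(A₁E₁) + 1/(A₂E₂) = 1/(1075×72×10³) + 1/(1325×29×10³) = 3.894×10⁻⁸ N⁻¹.
P = 0.002108 / 3.894×10⁻⁸ = 54130 N = 54.13 kN.
σ_{concrete} = P/A₂ = 54130/1325 = 40.85 MPa, tensile.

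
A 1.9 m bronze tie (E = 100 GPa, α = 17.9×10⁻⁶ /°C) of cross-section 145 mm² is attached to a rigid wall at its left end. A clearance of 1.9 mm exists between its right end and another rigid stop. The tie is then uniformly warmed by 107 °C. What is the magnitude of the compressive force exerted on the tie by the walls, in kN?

Unrestrained expansion: δ_free = αΔT L = 17.9×10⁻⁶ × 107 × 1900 = 3.639 mm.
This exceeds the 1.9 mm gap, so the wall pushes back. The portion of expansion that must be recovered elastically is δ_free − gap = 3.639 − 1.9 = 1.739 mm.
Compatibility: PL/(AE) = 1.739 mm, so σ = P/A = E × (1.739/1900) = 91.53 MPa.
P = σA = 91.53 × 145 = 13.27 kN.

P ≈ 13.3 kN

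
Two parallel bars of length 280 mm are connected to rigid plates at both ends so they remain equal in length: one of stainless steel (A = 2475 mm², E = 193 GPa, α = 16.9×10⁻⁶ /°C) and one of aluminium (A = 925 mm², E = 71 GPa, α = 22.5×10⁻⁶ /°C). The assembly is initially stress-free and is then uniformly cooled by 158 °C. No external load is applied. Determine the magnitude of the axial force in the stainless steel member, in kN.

Both members must finish at the same length. With the larger α, the aluminium tends to over-contract; the plates restrain it, putting the aluminium in tension and the stainless steel in compression. With no external load the two internal forces are equal and opposite, magnitude P.
Equating the net (thermal + elastic) strains gives |α₁ − α₂|·ΔT = P·[1/(A₁E₁) + 1/(A₂E₂)].
|α₁ − α₂|·ΔT = 5.6×10⁻⁶ × 158 = 0.0008848.
1/(A₁E₁) + 1/(A₂E₂) = 1/(2475×193×10³) + 1/(925×71×10³) = 1.732×10⁻⁸ N⁻¹.
So P = 0.0008848 / 1.732×10⁻⁸ = 51.09 kN.

P ≈ 51.1 kN (compressive in the stainless steel)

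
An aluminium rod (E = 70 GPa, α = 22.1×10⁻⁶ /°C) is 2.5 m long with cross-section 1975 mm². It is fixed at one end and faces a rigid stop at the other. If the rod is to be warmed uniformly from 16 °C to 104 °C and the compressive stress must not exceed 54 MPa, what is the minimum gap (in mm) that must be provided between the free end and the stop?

With no wall the rod would lengthen by αΔT L = 22.1×10⁻⁶ × 88 × 2500 = 4.862 mm.
A stress of 54 MPa corresponds to the wall pushing the rod back by σL/E = 54×2500/(70×10³) = 1.929 mm.
The gap must absorb the remainder: g_min = 4.862 − 1.929 = 2.933 mm.

g ≈ 2.93 mm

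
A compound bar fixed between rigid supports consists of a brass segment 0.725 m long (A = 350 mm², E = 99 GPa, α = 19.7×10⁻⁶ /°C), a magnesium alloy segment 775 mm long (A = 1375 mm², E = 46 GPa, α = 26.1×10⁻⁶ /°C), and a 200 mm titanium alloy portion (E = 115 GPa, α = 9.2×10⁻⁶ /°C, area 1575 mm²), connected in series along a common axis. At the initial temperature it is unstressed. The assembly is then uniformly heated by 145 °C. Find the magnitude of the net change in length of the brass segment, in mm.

Free thermal expansion of the whole bar: Σ αᵢΔT Lᵢ = 19.7×10⁻⁶×145×725 + 26.1×10⁻⁶×145×775 + 9.2×10⁻⁶×145×200 = 5.271 mm.
Since the ends are fixed, an axial force P builds up, equal in every segment, with P · Σ Lᵢ/(AᵢEᵢ) = δ_free.
Σ Lᵢ/(AᵢEᵢ) = 725/(350×99×10³) + 775/(1375×46×10³) + 200/(1575×115×10³) = 3.428×10⁻⁵ mm/N.
Hence P = δ_free / Σ(L/AE) = 5.271/3.428×10⁻⁵ = 153.8 kN (compressive).
For the brass segment, free thermal change = 19.7×10⁻⁶×145×725 = 2.071 mm and elastic change from P = 153800×725/(350×99×10³) = 3.217 mm; these oppose, so the net change is 1.15 mm (segment shortens).

|ΔL| ≈ 1.15 mm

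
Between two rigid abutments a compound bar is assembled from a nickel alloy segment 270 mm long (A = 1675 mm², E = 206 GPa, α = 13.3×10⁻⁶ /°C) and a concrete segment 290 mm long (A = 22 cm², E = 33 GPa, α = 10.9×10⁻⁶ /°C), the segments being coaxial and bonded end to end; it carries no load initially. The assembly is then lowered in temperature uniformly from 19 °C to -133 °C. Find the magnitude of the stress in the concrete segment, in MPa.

If the supports were absent, the total length change would be Σ αᵢΔT Lᵢ = 13.3×10⁻⁶×152×270 + 10.9×10⁻⁶×152×290 = 1.026 mm.
The walls prevent any net length change, so an axial force P (same in every segment) develops. Compatibility: P · Σ Lᵢ/(AᵢEᵢ) = δ_free.
The series flexibility is Σ Lᵢ/(AᵢEᵢ) = 270/(1675×206×10³) + 290/(2200×33×10³) = 4.777×10⁻⁶ mm/N.
So P = 1.026 / 4.777×10⁻⁶ = 214.8 kN, tensile.
σ_{concrete} = P / A = 214800 / 2200 = 97.66 MPa.

σ ≈ 97.7 MPa (tensile)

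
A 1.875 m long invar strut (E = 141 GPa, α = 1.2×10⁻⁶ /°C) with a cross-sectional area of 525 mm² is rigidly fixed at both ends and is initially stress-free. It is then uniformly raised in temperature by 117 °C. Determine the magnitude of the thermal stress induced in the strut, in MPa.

The supports are rigid, so the total axial strain is zero. The restrained thermal strain is ε = αΔT = 1.2×10⁻⁶ × 117 = 140.4×10⁻⁶.
The stress required to suppress this strain is σ = Eε = 141×10³ × 140.4×10⁻⁶ = 19.8 MPa, compressive since the strut is trying to expand.

σ ≈ 19.8 MPa (compressive)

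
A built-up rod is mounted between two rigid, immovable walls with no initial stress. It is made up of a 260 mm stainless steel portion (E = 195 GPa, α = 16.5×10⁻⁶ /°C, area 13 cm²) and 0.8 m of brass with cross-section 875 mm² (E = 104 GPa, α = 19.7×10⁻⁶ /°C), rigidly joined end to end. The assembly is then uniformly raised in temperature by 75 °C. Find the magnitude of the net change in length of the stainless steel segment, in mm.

|ΔL| ≈ 0.165 mm

Free thermal expansion of the whole bar: Σ αᵢΔT Lᵢ = 16.5×10⁻⁶×75×260 + 19.7×10⁻⁶×75×800 = 1.504 mm.
Since the ends are fixed, an axial force P builds up, equal in every segment, with P · Σ Lᵢ/(AᵢEᵢ) = δ_free.
The series flexibility is Σ Lᵢ/(AᵢEᵢ) = 260/(1300×195×10³) + 800/(875×104×10³) = 9.817×10⁻⁶ mm/N.
So P = 1.504 / 9.817×10⁻⁶ = 153.2 kN, compressive.
For the stainless steel segment, free thermal change = 16.5×10⁻⁶×75×260 = 0.3217 mm and elastic change from P = 153200×260/(1300×195×10³) = 0.1571 mm; these oppose, so the net change is 0.165 mm (segment lengthens).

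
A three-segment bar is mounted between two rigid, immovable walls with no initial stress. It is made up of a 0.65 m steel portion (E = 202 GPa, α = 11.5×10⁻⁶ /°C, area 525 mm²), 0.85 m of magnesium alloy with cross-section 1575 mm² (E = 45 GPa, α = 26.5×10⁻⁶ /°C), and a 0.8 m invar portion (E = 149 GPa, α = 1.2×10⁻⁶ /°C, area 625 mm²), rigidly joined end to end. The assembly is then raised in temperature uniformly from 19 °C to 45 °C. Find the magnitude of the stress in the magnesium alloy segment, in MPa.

σ ≈ 19.1 MPa (compressive)

With the walls removed the bar would change length by δ_free = Σ αᵢΔT Lᵢ = 11.5×10⁻⁶×26×650 + 26.5×10⁻⁶×26×850 + 1.2×10⁻⁶×26×800 = 0.805 mm.
The rigid supports impose zero overall length change; the single axial force P common to all segments must satisfy P Σ Lᵢ/(AᵢEᵢ) = δ_free.
Σ Lᵢ/(AᵢEᵢ) = 650/(525×202×10³) + 850/(1575×45×10³) + 800/(625×149×10³) = 2.671×10⁻⁵ mm/N.
So P = 0.805 / 2.671×10⁻⁵ = 30.13 kN, compressive.
σ_{magnesium alloy} = P / A = 30130 / 1575 = 19.13 MPa.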